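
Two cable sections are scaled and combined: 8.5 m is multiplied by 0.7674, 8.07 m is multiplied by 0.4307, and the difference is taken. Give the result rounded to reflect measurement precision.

8.5 × 0.7674 = 6.5229 → 6.5 m (2 s.f., last digit at the 10^-1 place).
8.07 × 0.4307 = 3.475749 → 3.48 m (3 s.f., last digit at the 10^-2 place).
Difference: 3.047151 m; keep the coarser place, 10^-1.
Result: 3.0 m.

3.0 m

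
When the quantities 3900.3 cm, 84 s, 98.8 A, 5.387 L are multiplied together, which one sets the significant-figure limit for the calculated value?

3900.3 cm → 5 s.f.; 84 s → 2 s.f.; 98.8 A → 3 s.f.; 5.387 L → 4 s.f.
The fewest is 2 significant figures, from 84 s.

84 s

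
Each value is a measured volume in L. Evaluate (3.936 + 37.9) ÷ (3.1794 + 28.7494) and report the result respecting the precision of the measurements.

1.31

3.936 + 37.9 = 41.836, limited to 1 d.p. → 3 s.f.; 3.1794 + 28.7494 = 31.9288, limited to 4 d.p. → 6 s.f.
Carrying full precision, 41.836 ÷ 31.9288 = 1.31029039613…; keep min(3, 6) = 3 s.f.
Rounded to 3 significant figures: 1.31.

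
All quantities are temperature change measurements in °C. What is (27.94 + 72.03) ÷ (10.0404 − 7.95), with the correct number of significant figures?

47.8

27.94 + 72.03 = 99.97, limited to 2 d.p. → 4 s.f.; 10.0404 − 7.95 = 2.0904, limited to 2 d.p. → 3 s.f.
Carrying full precision, 99.97 ÷ 2.0904 = 47.8233830846…; keep min(4, 3) = 3 s.f.
Rounded to 3 significant figures: 47.8.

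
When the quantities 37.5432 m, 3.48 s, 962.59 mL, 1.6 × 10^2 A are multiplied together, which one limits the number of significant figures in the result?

37.5432 m → 6 s.f.; 3.48 s → 3 s.f.; 962.59 mL → 5 s.f.; 1.6 × 10^2 A → 2 s.f.
The fewest is 2 significant figures, from 1.6 × 10^2 A.

1.6 × 10^2 A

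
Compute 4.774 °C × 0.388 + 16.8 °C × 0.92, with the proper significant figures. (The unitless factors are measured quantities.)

4.774 × 0.388 = 1.852312 → 1.85 °C (3 s.f., last digit at the 10^-2 place).
16.8 × 0.92 = 15.456 → 15 °C (2 s.f., last digit at the 10^0 place).
Sum: 17.308312 °C; keep the coarser place, 10^0.
Result: 17 °C.

17 °C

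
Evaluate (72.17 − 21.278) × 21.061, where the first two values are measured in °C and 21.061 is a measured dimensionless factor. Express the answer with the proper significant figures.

1072 °C

72.17 °C − 21.278 °C = 50.892 °C; the difference is limited to 2 decimal places (4 s.f.).
Carrying full precision, 50.892 × 21.061 = 1071.836412 °C; 21.061 has 5 s.f., so the result keeps min(4, 5) = 4 s.f.
Rounded to 4 significant figures: 1072 °C.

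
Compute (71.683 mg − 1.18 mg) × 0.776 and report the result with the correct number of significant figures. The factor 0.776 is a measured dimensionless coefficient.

54.7 mg

71.683 mg − 1.18 mg = 70.503 mg; the difference is limited to 2 decimal places (4 s.f.).
Carrying full precision, 70.503 × 0.776 = 54.710328 mg; 0.776 has 3 s.f., so the result keeps min(4, 3) = 3 s.f.
Rounded to 3 significant figures: 54.7 mg.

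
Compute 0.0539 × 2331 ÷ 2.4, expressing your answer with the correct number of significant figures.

0.0539 × 2331 ÷ 2.4 = 52.350375
Multiplication/division keeps the fewest significant figures: 0.0539 → 3 s.f., 2331 → 4 s.f., 2.4 → 2 s.f.; limit is 2.
Rounded to 2 significant figures: 52.

52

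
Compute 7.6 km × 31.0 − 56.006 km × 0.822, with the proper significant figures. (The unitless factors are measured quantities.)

1.9 × 10^2 km

7.6 × 31.0 = 235.6 → 2.4 × 10^2 km (2 s.f., last digit at the 10^1 place).
56.006 × 0.822 = 46.036932 → 46.0 km (3 s.f., last digit at the 10^-1 place).
Difference: 189.563068 km; keep the coarser place, 10^1.
Result: 1.9 × 10^2 km.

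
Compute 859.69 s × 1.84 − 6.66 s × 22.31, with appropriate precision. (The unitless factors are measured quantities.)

1.43 × 10^3 s

859.69 × 1.84 = 1581.8296 → 1.58 × 10^3 s (3 s.f., last digit at the 10^1 place).
6.66 × 22.31 = 148.5846 → 149 s (3 s.f., last digit at the 10^0 place).
Difference: 1433.245 s; keep the coarser place, 10^1.
Result: 1.43 × 10^3 s.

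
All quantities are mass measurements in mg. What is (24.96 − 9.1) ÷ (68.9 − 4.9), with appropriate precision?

0.248

24.96 − 9.1 = 15.86, limited to 1 d.p. → 3 s.f.; 68.9 − 4.9 = 64.0, limited to 1 d.p. → 3 s.f.
Carrying full precision, 15.86 ÷ 64.0 = 0.2478125; keep min(3, 3) = 3 s.f.
Rounded to 3 significant figures: 0.248.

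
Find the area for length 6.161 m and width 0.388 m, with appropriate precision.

2.39 m²

area = 6.161 m × 0.388 m = 2.390468 m².
6.161 has 4 significant figures; 0.388 has 3.
Division/multiplication keeps the fewest: 3 significant figures.
Rounded: 2.39 m².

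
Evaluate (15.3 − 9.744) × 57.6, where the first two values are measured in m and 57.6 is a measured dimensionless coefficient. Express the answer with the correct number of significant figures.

15.3 m − 9.744 m = 5.556 m; the difference is limited to 1 decimal place (2 s.f.).
Carrying full precision, 5.556 × 57.6 = 320.0256 m; 57.6 has 3 s.f., so the result keeps min(2, 3) = 2 s.f.
Rounded to 2 significant figures: 3.2 × 10² m.

3.2 × 10² m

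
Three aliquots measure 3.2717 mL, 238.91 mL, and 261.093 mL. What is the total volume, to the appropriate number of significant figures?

503.27 mL

3.2717 mL + 238.91 mL + 261.093 mL = 503.2747 mL.
Addition/subtraction keeps the fewest decimal places: 3.2717 → 4 decimal places, 238.91 → 2 decimal places, 261.093 → 3 decimal places; limit is 2.
Rounded to 2 decimal places: 503.27 mL.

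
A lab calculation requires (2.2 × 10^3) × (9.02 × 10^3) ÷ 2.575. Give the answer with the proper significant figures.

(2.2 × 10^3) × (9.02 × 10^3) ÷ 2.575 = 7706407.76699…
Multiplication/division keeps the fewest significant figures: 2.2 × 10^3 → 2 s.f., 9.02 × 10^3 → 3 s.f., 2.575 → 4 s.f.; limit is 2.
Rounded to 2 significant figures: 7.7 × 10^6.

7.7 × 10^6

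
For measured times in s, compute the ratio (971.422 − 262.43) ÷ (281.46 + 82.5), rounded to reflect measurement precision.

971.422 − 262.43 = 708.992, limited to 2 d.p. → 5 s.f.; 281.46 + 82.5 = 363.96, limited to 1 d.p. → 4 s.f.
Carrying full precision, 708.992 ÷ 363.96 = 1.94799428509…; keep min(5, 4) = 4 s.f.
Rounded to 4 significant figures: 1.948.

1.948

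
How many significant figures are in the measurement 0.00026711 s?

5

0.00026711: leading zeros are not significant.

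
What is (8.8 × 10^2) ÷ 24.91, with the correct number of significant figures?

35

(8.8 × 10^2) ÷ 24.91 = 35.3271778402…
Multiplication/division keeps the fewest significant figures: 8.8 × 10^2 → 2 s.f., 24.91 → 4 s.f.; limit is 2.
Rounded to 2 significant figures: 35.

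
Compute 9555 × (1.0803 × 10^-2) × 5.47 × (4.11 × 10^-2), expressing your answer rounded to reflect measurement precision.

9555 × (1.0803 × 10^-2) × 5.47 × (4.11 × 10^-2) = 23.2062098773…
Multiplication/division keeps the fewest significant figures: 9555 → 4 s.f., 1.0803 × 10^-2 → 5 s.f., 5.47 → 3 s.f., 4.11 × 10^-2 → 3 s.f.; limit is 3.
Rounded to 3 significant figures: 23.2.

23.2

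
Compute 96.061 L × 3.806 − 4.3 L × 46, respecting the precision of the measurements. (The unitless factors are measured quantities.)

1.7 × 10^2 L

96.061 × 3.806 = 365.608166 → 365.6 L (4 s.f., last digit at the 10^-1 place).
4.3 × 46 = 197.8 → 2.0 × 10^2 L (2 s.f., last digit at the 10^1 place).
Difference: 167.808166 L; keep the coarser place, 10^1.
Result: 1.7 × 10^2 L.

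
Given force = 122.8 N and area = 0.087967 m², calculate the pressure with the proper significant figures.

pressure = 122.8 N ÷ 0.087967 m² = 1395.97803722… Pa.
122.8 has 4 significant figures; 0.087967 has 5.
Division/multiplication keeps the fewest: 4 significant figures.
Rounded: 1396 Pa.

1396 Pa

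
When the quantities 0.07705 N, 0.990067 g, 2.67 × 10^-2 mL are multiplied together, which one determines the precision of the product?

0.07705 N → 4 s.f.; 0.990067 g → 6 s.f.; 2.67 × 10^-2 mL → 3 s.f.
The fewest is 3 significant figures, from 2.67 × 10^-2 mL.

2.67 × 10^-2 mL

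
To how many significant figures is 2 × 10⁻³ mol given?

2 × 10⁻³: in scientific notation every digit of the coefficient is significant.

1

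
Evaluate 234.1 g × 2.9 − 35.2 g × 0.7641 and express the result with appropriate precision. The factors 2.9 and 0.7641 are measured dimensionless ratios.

234.1 × 2.9 = 678.89 → 6.8 × 10² g (2 s.f., last digit at the 10^1 place).
35.2 × 0.7641 = 26.89632 → 26.9 g (3 s.f., last digit at the 10^-1 place).
Difference: 651.99368 g; keep the coarser place, 10^1.
Result: 6.5 × 10² g.

6.5 × 10² g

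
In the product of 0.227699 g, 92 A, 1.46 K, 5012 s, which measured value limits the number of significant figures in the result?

92 A

0.227699 g → 6 s.f.; 92 A → 2 s.f.; 1.46 K → 3 s.f.; 5012 s → 4 s.f.
The fewest is 2 significant figures, from 92 A.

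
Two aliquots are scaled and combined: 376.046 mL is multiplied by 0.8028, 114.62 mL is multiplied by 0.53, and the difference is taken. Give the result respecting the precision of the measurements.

241 mL

376.046 × 0.8028 = 301.8897288 → 301.9 mL (4 s.f., last digit at the 10^-1 place).
114.62 × 0.53 = 60.7486 → 61 mL (2 s.f., last digit at the 10^0 place).
Difference: 241.1411288 mL; keep the coarser place, 10^0.
Result: 241 mL.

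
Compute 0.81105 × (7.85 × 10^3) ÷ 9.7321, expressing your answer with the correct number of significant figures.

0.81105 × (7.85 × 10^3) ÷ 9.7321 = 654.200275377…
Multiplication/division keeps the fewest significant figures: 0.81105 → 5 s.f., 7.85 × 10^3 → 3 s.f., 9.7321 → 5 s.f.; limit is 3.
Rounded to 3 significant figures: 654.

654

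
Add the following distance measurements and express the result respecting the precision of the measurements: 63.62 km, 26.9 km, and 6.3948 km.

63.62 km + 26.9 km + 6.3948 km = 96.9148 km.
Addition/subtraction keeps the fewest decimal places: 63.62 → 2 decimal places, 26.9 → 1 decimal place, 6.3948 → 4 decimal places; limit is 1.
Rounded to 1 decimal place: 96.9 km.

96.9 km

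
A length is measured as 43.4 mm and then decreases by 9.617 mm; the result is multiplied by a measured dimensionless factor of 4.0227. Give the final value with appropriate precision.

43.4 mm − 9.617 mm = 33.783 mm; the difference is limited to 1 decimal place (3 s.f.).
Carrying full precision, 33.783 × 4.0227 = 135.8988741 mm; 4.0227 has 5 s.f., so the result keeps min(3, 5) = 3 s.f.
Rounded to 3 significant figures: 1.36 × 10² mm.

1.36 × 10² mm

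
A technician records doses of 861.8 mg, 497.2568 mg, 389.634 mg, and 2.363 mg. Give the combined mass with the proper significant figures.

861.8 mg + 497.2568 mg + 389.634 mg + 2.363 mg = 1751.0538 mg.
Addition/subtraction keeps the fewest decimal places: 861.8 → 1 decimal place, 497.2568 → 4 decimal places, 389.634 → 3 decimal places, 2.363 → 3 decimal places; limit is 1.
Rounded to 1 decimal place: 1751.1 mg.

1751.1 mg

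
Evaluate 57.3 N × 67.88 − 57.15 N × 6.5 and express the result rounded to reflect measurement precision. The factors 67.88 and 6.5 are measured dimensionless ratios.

3.52 × 10³ N

57.3 × 67.88 = 3889.524 → 3.89 × 10³ N (3 s.f., last digit at the 10^1 place).
57.15 × 6.5 = 371.475 → 3.7 × 10² N (2 s.f., last digit at the 10^1 place).
Difference: 3518.049 N; keep the coarser place, 10^1.
Result: 3.52 × 10³ N.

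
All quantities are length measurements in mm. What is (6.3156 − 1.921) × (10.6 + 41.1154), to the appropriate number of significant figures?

227 mm²

6.3156 − 1.921 = 4.3946, limited to 3 d.p. → 4 s.f.; 10.6 + 41.1154 = 51.7154, limited to 1 d.p. → 3 s.f.
Carrying full precision, 4.3946 × 51.7154 = 227.26849684; keep min(4, 3) = 3 s.f.
Rounded to 3 significant figures: 227 mm².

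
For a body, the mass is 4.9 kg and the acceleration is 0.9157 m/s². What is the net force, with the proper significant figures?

net force = 4.9 kg × 0.9157 m/s² = 4.48693 N.
4.9 has 2 significant figures; 0.9157 has 4.
Division/multiplication keeps the fewest: 2 significant figures.
Rounded: 4.5 N.

4.5 N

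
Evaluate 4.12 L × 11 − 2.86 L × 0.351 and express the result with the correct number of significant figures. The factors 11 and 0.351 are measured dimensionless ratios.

44 L

4.12 × 11 = 45.32 → 45 L (2 s.f., last digit at the 10^0 place).
2.86 × 0.351 = 1.00386 → 1.00 L (3 s.f., last digit at the 10^-2 place).
Difference: 44.31614 L; keep the coarser place, 10^0.
Result: 44 L.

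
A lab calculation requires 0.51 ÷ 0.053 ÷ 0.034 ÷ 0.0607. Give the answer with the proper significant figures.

4.7 × 10^3

0.51 ÷ 0.053 ÷ 0.034 ÷ 0.0607 = 4662.58431507…
Multiplication/division keeps the fewest significant figures: 0.51 → 2 s.f., 0.053 → 2 s.f., 0.034 → 2 s.f., 0.0607 → 3 s.f.; limit is 2.
Rounded to 2 significant figures: 4.7 × 10^3.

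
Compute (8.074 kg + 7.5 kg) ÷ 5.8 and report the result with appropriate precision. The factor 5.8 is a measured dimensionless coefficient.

2.7 kg

8.074 kg + 7.5 kg = 15.574 kg; the sum is limited to 1 decimal place (3 s.f.).
Carrying full precision, 15.574 ÷ 5.8 = 2.68517241379… kg; 5.8 has 2 s.f., so the result keeps min(3, 2) = 2 s.f.
Rounded to 2 significant figures: 2.7 kg.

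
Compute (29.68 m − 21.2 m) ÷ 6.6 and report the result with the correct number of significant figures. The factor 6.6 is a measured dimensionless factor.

29.68 m − 21.2 m = 8.48 m; the difference is limited to 1 decimal place (2 s.f.).
Carrying full precision, 8.48 ÷ 6.6 = 1.28484848485… m; 6.6 has 2 s.f., so the result keeps min(2, 2) = 2 s.f.
Rounded to 2 significant figures: 1.3 m.

1.3 m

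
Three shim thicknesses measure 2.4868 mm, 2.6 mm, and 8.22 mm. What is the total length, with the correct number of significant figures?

2.4868 mm + 2.6 mm + 8.22 mm = 13.3068 mm.
Addition/subtraction keeps the fewest decimal places: 2.4868 → 4 decimal places, 2.6 → 1 decimal place, 8.22 → 2 decimal places; limit is 1.
Rounded to 1 decimal place: 13.3 mm.

13.3 mm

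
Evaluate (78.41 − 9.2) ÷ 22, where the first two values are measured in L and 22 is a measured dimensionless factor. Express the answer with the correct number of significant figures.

78.41 L − 9.2 L = 69.21 L; the difference is limited to 1 decimal place (3 s.f.).
Carrying full precision, 69.21 ÷ 22 = 3.14590909091… L; 22 has 2 s.f., so the result keeps min(3, 2) = 2 s.f.
Rounded to 2 significant figures: 3.1 L.

3.1 L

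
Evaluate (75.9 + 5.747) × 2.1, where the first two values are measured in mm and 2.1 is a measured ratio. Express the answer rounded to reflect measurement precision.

75.9 mm + 5.747 mm = 81.647 mm; the sum is limited to 1 decimal place (3 s.f.).
Carrying full precision, 81.647 × 2.1 = 171.4587 mm; 2.1 has 2 s.f., so the result keeps min(3, 2) = 2 s.f.
Rounded to 2 significant figures: 1.7 × 10² mm.

1.7 × 10² mm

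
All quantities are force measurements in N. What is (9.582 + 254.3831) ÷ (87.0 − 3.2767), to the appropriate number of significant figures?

3.15

9.582 + 254.3831 = 263.9651, limited to 3 d.p. → 6 s.f.; 87.0 − 3.2767 = 83.7233, limited to 1 d.p. → 3 s.f.
Carrying full precision, 263.9651 ÷ 83.7233 = 3.1528272297…; keep min(6, 3) = 3 s.f.
Rounded to 3 significant figures: 3.15.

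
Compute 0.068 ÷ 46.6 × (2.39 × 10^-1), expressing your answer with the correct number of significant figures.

0.068 ÷ 46.6 × (2.39 × 10^-1) = 0.000348755364807…
Multiplication/division keeps the fewest significant figures: 0.068 → 2 s.f., 46.6 → 3 s.f., 2.39 × 10^-1 → 3 s.f.; limit is 2.
Rounded to 2 significant figures: 3.5 × 10^-4.

3.5 × 10^-4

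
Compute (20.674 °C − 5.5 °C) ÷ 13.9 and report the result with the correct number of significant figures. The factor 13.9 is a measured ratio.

20.674 °C − 5.5 °C = 15.174 °C; the difference is limited to 1 decimal place (3 s.f.).
Carrying full precision, 15.174 ÷ 13.9 = 1.09165467626… °C; 13.9 has 3 s.f., so the result keeps min(3, 3) = 3 s.f.
Rounded to 3 significant figures: 1.09 °C.

1.09 °C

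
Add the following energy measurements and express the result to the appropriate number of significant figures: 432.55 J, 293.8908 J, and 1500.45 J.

432.55 J + 293.8908 J + 1500.45 J = 2226.8908 J.
Addition/subtraction keeps the fewest decimal places: 432.55 → 2 decimal places, 293.8908 → 4 decimal places, 1500.45 → 2 decimal places; limit is 2.
Rounded to 2 decimal places: 2.22689 × 10³ J.

2.22689 × 10³ J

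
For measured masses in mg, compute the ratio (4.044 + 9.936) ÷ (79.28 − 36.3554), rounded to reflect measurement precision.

0.3257

4.044 + 9.936 = 13.980, limited to 3 d.p. → 5 s.f.; 79.28 − 36.3554 = 42.9246, limited to 2 d.p. → 4 s.f.
Carrying full precision, 13.980 ÷ 42.9246 = 0.325687368083…; keep min(5, 4) = 4 s.f.
Rounded to 4 significant figures: 0.3257.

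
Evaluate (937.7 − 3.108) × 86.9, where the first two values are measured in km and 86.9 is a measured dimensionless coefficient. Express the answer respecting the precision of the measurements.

8.12 × 10⁴ km

937.7 km − 3.108 km = 934.592 km; the difference is limited to 1 decimal place (4 s.f.).
Carrying full precision, 934.592 × 86.9 = 81216.0448 km; 86.9 has 3 s.f., so the result keeps min(4, 3) = 3 s.f.
Rounded to 3 significant figures: 8.12 × 10⁴ km.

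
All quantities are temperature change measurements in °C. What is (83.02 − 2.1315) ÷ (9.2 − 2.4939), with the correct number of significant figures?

12

83.02 − 2.1315 = 80.8885, limited to 2 d.p. → 4 s.f.; 9.2 − 2.4939 = 6.7061, limited to 1 d.p. → 2 s.f.
Carrying full precision, 80.8885 ÷ 6.7061 = 12.0619286918…; keep min(4, 2) = 2 s.f.
Rounded to 2 significant figures: 12.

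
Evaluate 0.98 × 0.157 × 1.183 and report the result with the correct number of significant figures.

0.18

0.98 × 0.157 × 1.183 = 0.18201638
Multiplication/division keeps the fewest significant figures: 0.98 → 2 s.f., 0.157 → 3 s.f., 1.183 → 4 s.f.; limit is 2.
Rounded to 2 significant figures: 0.18.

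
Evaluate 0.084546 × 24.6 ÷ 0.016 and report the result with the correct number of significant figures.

1.3 × 10^2

0.084546 × 24.6 ÷ 0.016 = 129.989475
Multiplication/division keeps the fewest significant figures: 0.084546 → 5 s.f., 24.6 → 3 s.f., 0.016 → 2 s.f.; limit is 2.
Rounded to 2 significant figures: 1.3 × 10^2.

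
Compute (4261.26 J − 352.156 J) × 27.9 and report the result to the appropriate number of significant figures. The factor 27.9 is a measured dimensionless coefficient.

4261.26 J − 352.156 J = 3909.104 J; the difference is limited to 2 decimal places (6 s.f.).
Carrying full precision, 3909.104 × 27.9 = 109064.0016 J; 27.9 has 3 s.f., so the result keeps min(6, 3) = 3 s.f.
Rounded to 3 significant figures: 1.09 × 10⁵ J.

1.09 × 10⁵ J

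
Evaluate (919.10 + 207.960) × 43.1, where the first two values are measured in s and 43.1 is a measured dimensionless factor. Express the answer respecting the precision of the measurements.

919.10 s + 207.960 s = 1127.060 s; the sum is limited to 2 decimal places (6 s.f.).
Carrying full precision, 1127.060 × 43.1 = 48576.286 s; 43.1 has 3 s.f., so the result keeps min(6, 3) = 3 s.f.
Rounded to 3 significant figures: 4.86 × 10^4 s.

4.86 × 10^4 s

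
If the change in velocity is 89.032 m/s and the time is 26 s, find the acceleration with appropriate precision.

acceleration = 89.032 m/s ÷ 26 s = 3.42430769231… m/s².
89.032 has 5 significant figures; 26 has 2.
Division/multiplication keeps the fewest: 2 significant figures.
Rounded: 3.4 m/s².

3.4 m/s²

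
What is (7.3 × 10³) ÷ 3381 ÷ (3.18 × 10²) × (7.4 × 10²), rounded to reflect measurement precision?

(7.3 × 10³) ÷ 3381 ÷ (3.18 × 10²) × (7.4 × 10²) = 5.02437781238…
Multiplication/division keeps the fewest significant figures: 7.3 × 10³ → 2 s.f., 3381 → 4 s.f., 3.18 × 10² → 3 s.f., 7.4 × 10² → 2 s.f.; limit is 2.
Rounded to 2 significant figures: 5.0.

5.0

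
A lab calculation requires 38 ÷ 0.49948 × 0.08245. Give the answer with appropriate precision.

38 ÷ 0.49948 × 0.08245 = 6.27272363258…
Multiplication/division keeps the fewest significant figures: 38 → 2 s.f., 0.49948 → 5 s.f., 0.08245 → 4 s.f.; limit is 2.
Rounded to 2 significant figures: 6.3.

6.3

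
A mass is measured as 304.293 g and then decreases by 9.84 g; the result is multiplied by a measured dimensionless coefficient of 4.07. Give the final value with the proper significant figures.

1.20 × 10³ g

304.293 g − 9.84 g = 294.453 g; the difference is limited to 2 decimal places (5 s.f.).
Carrying full precision, 294.453 × 4.07 = 1198.42371 g; 4.07 has 3 s.f., so the result keeps min(5, 3) = 3 s.f.
Rounded to 3 significant figures: 1.20 × 10³ g.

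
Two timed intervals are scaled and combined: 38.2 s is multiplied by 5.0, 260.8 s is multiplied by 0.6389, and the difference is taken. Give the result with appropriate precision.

2 × 10¹ s

38.2 × 5.0 = 191 → 1.9 × 10² s (2 s.f., last digit at the 10^1 place).
260.8 × 0.6389 = 166.62512 → 166.6 s (4 s.f., last digit at the 10^-1 place).
Difference: 24.37488 s; keep the coarser place, 10^1.
Result: 2 × 10¹ s.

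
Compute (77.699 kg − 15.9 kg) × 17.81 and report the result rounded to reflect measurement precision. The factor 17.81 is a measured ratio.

77.699 kg − 15.9 kg = 61.799 kg; the difference is limited to 1 decimal place (3 s.f.).
Carrying full precision, 61.799 × 17.81 = 1100.64019 kg; 17.81 has 4 s.f., so the result keeps min(3, 4) = 3 s.f.
Rounded to 3 significant figures: 1.10 × 10^3 kg.

1.10 × 10^3 kg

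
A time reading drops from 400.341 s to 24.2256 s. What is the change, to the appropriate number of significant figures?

400.341 s − 24.2256 s = 376.1154 s.
Addition/subtraction keeps the fewest decimal places: 400.341 → 3 decimal places, 24.2256 → 4 decimal places; limit is 3.
Rounded to 3 decimal places: 376.115 s.

376.115 s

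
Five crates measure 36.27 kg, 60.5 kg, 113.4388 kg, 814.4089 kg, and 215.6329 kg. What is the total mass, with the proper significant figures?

36.27 kg + 60.5 kg + 113.4388 kg + 814.4089 kg + 215.6329 kg = 1240.2506 kg.
Addition/subtraction keeps the fewest decimal places: 36.27 → 2 decimal places, 60.5 → 1 decimal place, 113.4388 → 4 decimal places, 814.4089 → 4 decimal places, 215.6329 → 4 decimal places; limit is 1.
Rounded to 1 decimal place: 1240.3 kg.

1240.3 kg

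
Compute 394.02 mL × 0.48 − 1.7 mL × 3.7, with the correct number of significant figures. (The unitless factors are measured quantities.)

1.8 × 10² mL

394.02 × 0.48 = 189.1296 → 1.9 × 10² mL (2 s.f., last digit at the 10^1 place).
1.7 × 3.7 = 6.29 → 6.3 mL (2 s.f., last digit at the 10^-1 place).
Difference: 182.8396 mL; keep the coarser place, 10^1.
Result: 1.8 × 10² mL.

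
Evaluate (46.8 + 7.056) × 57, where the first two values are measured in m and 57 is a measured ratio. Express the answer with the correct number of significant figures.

46.8 m + 7.056 m = 53.856 m; the sum is limited to 1 decimal place (3 s.f.).
Carrying full precision, 53.856 × 57 = 3069.792 m; 57 has 2 s.f., so the result keeps min(3, 2) = 2 s.f.
Rounded to 2 significant figures: 3.1 × 10^3 m.

3.1 × 10^3 m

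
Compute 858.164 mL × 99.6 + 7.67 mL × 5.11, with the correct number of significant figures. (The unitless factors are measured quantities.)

858.164 × 99.6 = 85473.1344 → 8.55 × 10^4 mL (3 s.f., last digit at the 10^2 place).
7.67 × 5.11 = 39.1937 → 39.2 mL (3 s.f., last digit at the 10^-1 place).
Sum: 85512.3281 mL; keep the coarser place, 10^2.
Result: 8.55 × 10^4 mL.

8.55 × 10^4 mL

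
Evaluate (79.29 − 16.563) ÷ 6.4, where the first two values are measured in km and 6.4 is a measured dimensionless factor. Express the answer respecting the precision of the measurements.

9.8 km

79.29 km − 16.563 km = 62.727 km; the difference is limited to 2 decimal places (4 s.f.).
Carrying full precision, 62.727 ÷ 6.4 = 9.80109375 km; 6.4 has 2 s.f., so the result keeps min(4, 2) = 2 s.f.
Rounded to 2 significant figures: 9.8 km.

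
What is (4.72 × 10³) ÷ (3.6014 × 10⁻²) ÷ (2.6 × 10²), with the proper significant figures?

5.0 × 10²

(4.72 × 10³) ÷ (3.6014 × 10⁻²) ÷ (2.6 × 10²) = 504.077474145…
Multiplication/division keeps the fewest significant figures: 4.72 × 10³ → 3 s.f., 3.6014 × 10⁻² → 5 s.f., 2.6 × 10² → 2 s.f.; limit is 2.
Rounded to 2 significant figures: 5.0 × 10².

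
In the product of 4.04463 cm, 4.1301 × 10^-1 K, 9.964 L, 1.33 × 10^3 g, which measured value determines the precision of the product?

1.33 × 10^3 g

4.04463 cm → 6 s.f.; 4.1301 × 10^-1 K → 5 s.f.; 9.964 L → 4 s.f.; 1.33 × 10^3 g → 3 s.f.
The fewest is 3 significant figures, from 1.33 × 10^3 g.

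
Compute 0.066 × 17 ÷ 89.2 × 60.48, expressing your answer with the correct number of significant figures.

0.066 × 17 ÷ 89.2 × 60.48 = 0.760746188341…
Multiplication/division keeps the fewest significant figures: 0.066 → 2 s.f., 17 → 2 s.f., 89.2 → 3 s.f., 60.48 → 4 s.f.; limit is 2.
Rounded to 2 significant figures: 0.76.

0.76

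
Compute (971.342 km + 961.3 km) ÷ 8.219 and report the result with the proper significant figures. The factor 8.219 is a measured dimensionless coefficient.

235.1 km

971.342 km + 961.3 km = 1932.642 km; the sum is limited to 1 decimal place (5 s.f.).
Carrying full precision, 1932.642 ÷ 8.219 = 235.143204769… km; 8.219 has 4 s.f., so the result keeps min(5, 4) = 4 s.f.
Rounded to 4 significant figures: 235.1 km.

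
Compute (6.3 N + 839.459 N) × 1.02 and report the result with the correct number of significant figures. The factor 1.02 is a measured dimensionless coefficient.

6.3 N + 839.459 N = 845.759 N; the sum is limited to 1 decimal place (4 s.f.).
Carrying full precision, 845.759 × 1.02 = 862.67418 N; 1.02 has 3 s.f., so the result keeps min(4, 3) = 3 s.f.
Rounded to 3 significant figures: 863 N.

863 N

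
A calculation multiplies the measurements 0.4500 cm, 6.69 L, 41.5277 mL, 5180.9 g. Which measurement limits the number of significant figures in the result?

6.69 L

0.4500 cm → 4 s.f.; 6.69 L → 3 s.f.; 41.5277 mL → 6 s.f.; 5180.9 g → 5 s.f.
The fewest is 3 significant figures, from 6.69 L.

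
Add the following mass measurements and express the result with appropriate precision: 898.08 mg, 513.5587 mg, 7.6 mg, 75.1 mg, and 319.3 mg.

898.08 mg + 513.5587 mg + 7.6 mg + 75.1 mg + 319.3 mg = 1813.6387 mg.
Addition/subtraction keeps the fewest decimal places: 898.08 → 2 decimal places, 513.5587 → 4 decimal places, 7.6 → 1 decimal place, 75.1 → 1 decimal place, 319.3 → 1 decimal place; limit is 1.
Rounded to 1 decimal place: 1813.6 mg.

1813.6 mg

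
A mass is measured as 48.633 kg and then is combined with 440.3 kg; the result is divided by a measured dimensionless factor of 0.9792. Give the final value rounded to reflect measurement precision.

48.633 kg + 440.3 kg = 488.933 kg; the sum is limited to 1 decimal place (4 s.f.).
Carrying full precision, 488.933 ÷ 0.9792 = 499.318831699… kg; 0.9792 has 4 s.f., so the result keeps min(4, 4) = 4 s.f.
Rounded to 4 significant figures: 499.3 kg.

499.3 kg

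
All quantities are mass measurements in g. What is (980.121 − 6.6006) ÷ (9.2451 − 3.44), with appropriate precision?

168

980.121 − 6.6006 = 973.5204, limited to 3 d.p. → 6 s.f.; 9.2451 − 3.44 = 5.8051, limited to 2 d.p. → 3 s.f.
Carrying full precision, 973.5204 ÷ 5.8051 = 167.700883706…; keep min(6, 3) = 3 s.f.
Rounded to 3 significant figures: 168.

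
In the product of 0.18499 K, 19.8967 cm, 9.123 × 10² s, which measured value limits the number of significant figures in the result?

0.18499 K → 5 s.f.; 19.8967 cm → 6 s.f.; 9.123 × 10² s → 4 s.f.
The fewest is 4 significant figures, from 9.123 × 10² s.

9.123 × 10² s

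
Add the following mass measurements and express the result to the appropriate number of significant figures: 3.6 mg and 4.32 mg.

7.9 mg

3.6 mg + 4.32 mg = 7.92 mg.
Addition/subtraction keeps the fewest decimal places: 3.6 → 1 decimal place, 4.32 → 2 decimal places; limit is 1.
Rounded to 1 decimal place: 7.9 mg.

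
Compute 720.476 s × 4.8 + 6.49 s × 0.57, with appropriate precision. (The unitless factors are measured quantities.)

720.476 × 4.8 = 3458.2848 → 3.5 × 10³ s (2 s.f., last digit at the 10^2 place).
6.49 × 0.57 = 3.6993 → 3.7 s (2 s.f., last digit at the 10^-1 place).
Sum: 3461.9841 s; keep the coarser place, 10^2.
Result: 3.5 × 10³ s.

3.5 × 10³ s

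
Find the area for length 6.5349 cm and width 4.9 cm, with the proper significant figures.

32 cm²

area = 6.5349 cm × 4.9 cm = 32.02101 cm².
6.5349 has 5 significant figures; 4.9 has 2.
Division/multiplication keeps the fewest: 2 significant figures.
Rounded: 32 cm².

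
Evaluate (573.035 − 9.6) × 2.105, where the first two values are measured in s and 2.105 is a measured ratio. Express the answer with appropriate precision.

573.035 s − 9.6 s = 563.435 s; the difference is limited to 1 decimal place (4 s.f.).
Carrying full precision, 563.435 × 2.105 = 1186.030675 s; 2.105 has 4 s.f., so the result keeps min(4, 4) = 4 s.f.
Rounded to 4 significant figures: 1186 s.

1186 s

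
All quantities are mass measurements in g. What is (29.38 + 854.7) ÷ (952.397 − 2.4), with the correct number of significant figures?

0.9306

29.38 + 854.7 = 884.08, limited to 1 d.p. → 4 s.f.; 952.397 − 2.4 = 949.997, limited to 1 d.p. → 4 s.f.
Carrying full precision, 884.08 ÷ 949.997 = 0.930613465095…; keep min(4, 4) = 4 s.f.
Rounded to 4 significant figures: 0.9306.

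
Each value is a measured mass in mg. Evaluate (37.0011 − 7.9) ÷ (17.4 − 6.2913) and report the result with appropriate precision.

2.62

37.0011 − 7.9 = 29.1011, limited to 1 d.p. → 3 s.f.; 17.4 − 6.2913 = 11.1087, limited to 1 d.p. → 3 s.f.
Carrying full precision, 29.1011 ÷ 11.1087 = 2.61966746784…; keep min(3, 3) = 3 s.f.
Rounded to 3 significant figures: 2.62.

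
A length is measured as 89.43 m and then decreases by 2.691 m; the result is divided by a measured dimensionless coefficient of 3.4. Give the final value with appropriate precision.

26 m

89.43 m − 2.691 m = 86.739 m; the difference is limited to 2 decimal places (4 s.f.).
Carrying full precision, 86.739 ÷ 3.4 = 25.5114705882… m; 3.4 has 2 s.f., so the result keeps min(4, 2) = 2 s.f.
Rounded to 2 significant figures: 26 m.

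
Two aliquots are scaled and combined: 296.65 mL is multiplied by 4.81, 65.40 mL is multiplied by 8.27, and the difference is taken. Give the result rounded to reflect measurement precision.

296.65 × 4.81 = 1426.8865 → 1.43 × 10³ mL (3 s.f., last digit at the 10^1 place).
65.40 × 8.27 = 540.858 → 541 mL (3 s.f., last digit at the 10^0 place).
Difference: 886.0285 mL; keep the coarser place, 10^1.
Result: 8.9 × 10² mL.

8.9 × 10² mL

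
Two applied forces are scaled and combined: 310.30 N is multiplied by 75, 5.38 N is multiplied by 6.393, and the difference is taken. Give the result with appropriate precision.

310.30 × 75 = 23272.5 → 2.3 × 10⁴ N (2 s.f., last digit at the 10^3 place).
5.38 × 6.393 = 34.39434 → 34.4 N (3 s.f., last digit at the 10^-1 place).
Difference: 23238.10566 N; keep the coarser place, 10^3.
Result: 2.3 × 10⁴ N.

2.3 × 10⁴ N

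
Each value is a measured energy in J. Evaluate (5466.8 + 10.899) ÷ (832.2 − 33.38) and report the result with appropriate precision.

5466.8 + 10.899 = 5477.699, limited to 1 d.p. → 5 s.f.; 832.2 − 33.38 = 798.82, limited to 1 d.p. → 4 s.f.
Carrying full precision, 5477.699 ÷ 798.82 = 6.85723817631…; keep min(5, 4) = 4 s.f.
Rounded to 4 significant figures: 6.857.

6.857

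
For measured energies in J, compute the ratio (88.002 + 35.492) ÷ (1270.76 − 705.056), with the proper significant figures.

88.002 + 35.492 = 123.494, limited to 3 d.p. → 6 s.f.; 1270.76 − 705.056 = 565.704, limited to 2 d.p. → 5 s.f.
Carrying full precision, 123.494 ÷ 565.704 = 0.218301443865…; keep min(6, 5) = 5 s.f.
Rounded to 5 significant figures: 0.21830.

0.21830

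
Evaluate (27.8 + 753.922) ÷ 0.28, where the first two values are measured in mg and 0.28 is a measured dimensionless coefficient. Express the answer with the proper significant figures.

2.8 × 10^3 mg

27.8 mg + 753.922 mg = 781.722 mg; the sum is limited to 1 decimal place (4 s.f.).
Carrying full precision, 781.722 ÷ 0.28 = 2791.86428571… mg; 0.28 has 2 s.f., so the result keeps min(4, 2) = 2 s.f.
Rounded to 2 significant figures: 2.8 × 10^3 mg.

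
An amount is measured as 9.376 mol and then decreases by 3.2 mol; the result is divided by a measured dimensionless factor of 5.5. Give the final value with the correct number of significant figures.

1.1 mol

9.376 mol − 3.2 mol = 6.176 mol; the difference is limited to 1 decimal place (2 s.f.).
Carrying full precision, 6.176 ÷ 5.5 = 1.12290909091… mol; 5.5 has 2 s.f., so the result keeps min(2, 2) = 2 s.f.
Rounded to 2 significant figures: 1.1 mol.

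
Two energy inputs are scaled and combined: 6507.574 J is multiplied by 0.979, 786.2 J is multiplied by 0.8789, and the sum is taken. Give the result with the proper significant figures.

7.06 × 10³ J

6507.574 × 0.979 = 6370.914946 → 6.37 × 10³ J (3 s.f., last digit at the 10^1 place).
786.2 × 0.8789 = 690.99118 → 691.0 J (4 s.f., last digit at the 10^-1 place).
Sum: 7061.906126 J; keep the coarser place, 10^1.
Result: 7.06 × 10³ J.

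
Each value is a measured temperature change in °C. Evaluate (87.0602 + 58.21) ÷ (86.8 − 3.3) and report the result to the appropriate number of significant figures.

1.74

87.0602 + 58.21 = 145.2702, limited to 2 d.p. → 5 s.f.; 86.8 − 3.3 = 83.5, limited to 1 d.p. → 3 s.f.
Carrying full precision, 145.2702 ÷ 83.5 = 1.73976287425…; keep min(5, 3) = 3 s.f.
Rounded to 3 significant figures: 1.74.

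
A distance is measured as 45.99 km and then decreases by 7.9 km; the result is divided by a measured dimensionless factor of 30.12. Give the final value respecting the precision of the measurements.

1.26 km

45.99 km − 7.9 km = 38.09 km; the difference is limited to 1 decimal place (3 s.f.).
Carrying full precision, 38.09 ÷ 30.12 = 1.26460823373… km; 30.12 has 4 s.f., so the result keeps min(3, 4) = 3 s.f.
Rounded to 3 significant figures: 1.26 km.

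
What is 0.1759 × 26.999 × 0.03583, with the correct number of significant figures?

0.1759 × 26.999 × 0.03583 = 0.170161116503
Multiplication/division keeps the fewest significant figures: 0.1759 → 4 s.f., 26.999 → 5 s.f., 0.03583 → 4 s.f.; limit is 4.
Rounded to 4 significant figures: 0.1702.

0.1702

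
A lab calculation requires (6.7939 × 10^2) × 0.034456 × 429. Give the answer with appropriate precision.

(6.7939 × 10^2) × 0.034456 × 429 = 10042.4875294…
Multiplication/division keeps the fewest significant figures: 6.7939 × 10^2 → 5 s.f., 0.034456 → 5 s.f., 429 → 3 s.f.; limit is 3.
Rounded to 3 significant figures: 1.00 × 10^4.

1.00 × 10^4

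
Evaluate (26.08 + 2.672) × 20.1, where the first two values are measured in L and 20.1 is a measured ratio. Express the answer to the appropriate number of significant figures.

26.08 L + 2.672 L = 28.752 L; the sum is limited to 2 decimal places (4 s.f.).
Carrying full precision, 28.752 × 20.1 = 577.9152 L; 20.1 has 3 s.f., so the result keeps min(4, 3) = 3 s.f.
Rounded to 3 significant figures: 578 L.

578 L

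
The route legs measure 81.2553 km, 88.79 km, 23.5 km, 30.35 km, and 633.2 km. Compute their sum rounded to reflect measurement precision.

81.2553 km + 88.79 km + 23.5 km + 30.35 km + 633.2 km = 857.0953 km.
Addition/subtraction keeps the fewest decimal places: 81.2553 → 4 decimal places, 88.79 → 2 decimal places, 23.5 → 1 decimal place, 30.35 → 2 decimal places, 633.2 → 1 decimal place; limit is 1.
Rounded to 1 decimal place: 857.1 km.

857.1 km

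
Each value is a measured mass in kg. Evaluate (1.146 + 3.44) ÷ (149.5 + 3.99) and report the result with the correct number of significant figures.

1.146 + 3.44 = 4.586, limited to 2 d.p. → 3 s.f.; 149.5 + 3.99 = 153.49, limited to 1 d.p. → 4 s.f.
Carrying full precision, 4.586 ÷ 153.49 = 0.0298781679588…; keep min(3, 4) = 3 s.f.
Rounded to 3 significant figures: 0.0299.

0.0299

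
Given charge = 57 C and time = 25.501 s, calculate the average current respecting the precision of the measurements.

average current = 57 C ÷ 25.501 s = 2.23520646249… A.
57 has 2 significant figures; 25.501 has 5.
Division/multiplication keeps the fewest: 2 significant figures.
Rounded: 2.2 A.

2.2 A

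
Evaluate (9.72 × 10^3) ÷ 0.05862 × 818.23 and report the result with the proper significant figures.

1.36 × 10^8

(9.72 × 10^3) ÷ 0.05862 × 818.23 = 135673756.397…
Multiplication/division keeps the fewest significant figures: 9.72 × 10^3 → 3 s.f., 0.05862 → 4 s.f., 818.23 → 5 s.f.; limit is 3.
Rounded to 3 significant figures: 1.36 × 10^8.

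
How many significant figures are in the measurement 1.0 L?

1.0: trailing zeros after a decimal point are significant.

2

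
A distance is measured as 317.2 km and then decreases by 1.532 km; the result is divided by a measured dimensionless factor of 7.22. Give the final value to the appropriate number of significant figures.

317.2 km − 1.532 km = 315.668 km; the difference is limited to 1 decimal place (4 s.f.).
Carrying full precision, 315.668 ÷ 7.22 = 43.7213296399… km; 7.22 has 3 s.f., so the result keeps min(4, 3) = 3 s.f.
Rounded to 3 significant figures: 43.7 km.

43.7 km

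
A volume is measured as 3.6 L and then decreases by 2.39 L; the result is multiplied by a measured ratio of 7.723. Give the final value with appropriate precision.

9.3 L

3.6 L − 2.39 L = 1.21 L; the difference is limited to 1 decimal place (2 s.f.).
Carrying full precision, 1.21 × 7.723 = 9.34483 L; 7.723 has 4 s.f., so the result keeps min(2, 4) = 2 s.f.
Rounded to 2 significant figures: 9.3 L.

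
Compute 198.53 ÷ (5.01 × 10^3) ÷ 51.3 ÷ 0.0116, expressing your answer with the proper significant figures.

198.53 ÷ (5.01 × 10^3) ÷ 51.3 ÷ 0.0116 = 0.0665906206006…
Multiplication/division keeps the fewest significant figures: 198.53 → 5 s.f., 5.01 × 10^3 → 3 s.f., 51.3 → 3 s.f., 0.0116 → 3 s.f.; limit is 3.
Rounded to 3 significant figures: 0.0666.

0.0666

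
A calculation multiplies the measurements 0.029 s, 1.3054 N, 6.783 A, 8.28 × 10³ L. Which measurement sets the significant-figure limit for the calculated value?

0.029 s → 2 s.f.; 1.3054 N → 5 s.f.; 6.783 A → 4 s.f.; 8.28 × 10³ L → 3 s.f.
The fewest is 2 significant figures, from 0.029 s.

0.029 s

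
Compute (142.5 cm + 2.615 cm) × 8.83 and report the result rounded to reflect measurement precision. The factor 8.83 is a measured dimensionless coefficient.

1.28 × 10³ cm

142.5 cm + 2.615 cm = 145.115 cm; the sum is limited to 1 decimal place (4 s.f.).
Carrying full precision, 145.115 × 8.83 = 1281.36545 cm; 8.83 has 3 s.f., so the result keeps min(4, 3) = 3 s.f.
Rounded to 3 significant figures: 1.28 × 10³ cm.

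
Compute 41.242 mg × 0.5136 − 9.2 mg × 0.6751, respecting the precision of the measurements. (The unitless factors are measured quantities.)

15.0 mg

41.242 × 0.5136 = 21.1818912 → 21.18 mg (4 s.f., last digit at the 10^-2 place).
9.2 × 0.6751 = 6.21092 → 6.2 mg (2 s.f., last digit at the 10^-1 place).
Difference: 14.9709712 mg; keep the coarser place, 10^-1.
Result: 15.0 mg.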